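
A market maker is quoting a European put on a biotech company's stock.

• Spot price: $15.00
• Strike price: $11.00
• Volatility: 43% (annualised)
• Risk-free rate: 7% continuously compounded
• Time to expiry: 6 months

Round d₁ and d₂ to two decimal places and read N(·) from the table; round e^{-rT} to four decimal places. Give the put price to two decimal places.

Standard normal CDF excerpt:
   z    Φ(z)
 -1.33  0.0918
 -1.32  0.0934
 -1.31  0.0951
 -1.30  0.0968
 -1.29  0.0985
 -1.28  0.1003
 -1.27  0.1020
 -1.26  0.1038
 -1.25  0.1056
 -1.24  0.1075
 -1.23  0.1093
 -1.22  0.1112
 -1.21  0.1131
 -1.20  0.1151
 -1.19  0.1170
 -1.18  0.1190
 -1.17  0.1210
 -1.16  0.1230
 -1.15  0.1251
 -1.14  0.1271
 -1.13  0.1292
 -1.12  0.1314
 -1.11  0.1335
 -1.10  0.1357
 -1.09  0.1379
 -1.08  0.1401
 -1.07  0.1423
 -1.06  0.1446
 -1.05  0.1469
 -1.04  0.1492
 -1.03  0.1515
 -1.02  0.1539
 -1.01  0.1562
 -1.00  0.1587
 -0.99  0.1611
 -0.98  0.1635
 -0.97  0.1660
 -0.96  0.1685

T = 0.5;  σ√T = 0.3041
d₁ = [ln(15/11) + (0.07 + 0.43²/2)·0.5] / 0.3041 = [0.3102 + 0.0812] / 0.3041 = 1.2872 ⇒ 1.29
d₂ = d₁ − σ√T = 1.2872 − 0.3041 = 0.9831 ⇒ 0.98
exp(−rT) = exp(−0.07·0.5) = 0.9656
N(−d₂) = N(-0.98) = 0.1635;  N(−d₁) = N(-1.29) = 0.0985
P = 11·0.9656·0.1635 − 15·0.0985 = 1.7366 − 1.4775 = 0.2591

$0.26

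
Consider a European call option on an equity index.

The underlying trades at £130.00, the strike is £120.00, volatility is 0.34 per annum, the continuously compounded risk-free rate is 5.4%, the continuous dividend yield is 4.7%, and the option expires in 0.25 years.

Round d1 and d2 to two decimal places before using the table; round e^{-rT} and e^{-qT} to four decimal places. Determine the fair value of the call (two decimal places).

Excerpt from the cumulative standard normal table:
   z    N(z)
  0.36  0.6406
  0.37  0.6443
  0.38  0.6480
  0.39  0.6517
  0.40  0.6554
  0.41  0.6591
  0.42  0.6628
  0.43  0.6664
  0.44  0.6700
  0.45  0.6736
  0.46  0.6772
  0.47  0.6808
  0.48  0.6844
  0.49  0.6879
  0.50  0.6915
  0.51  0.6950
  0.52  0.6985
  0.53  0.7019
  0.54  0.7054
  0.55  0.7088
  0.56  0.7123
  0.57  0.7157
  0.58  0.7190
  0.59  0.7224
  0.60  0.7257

T = 0.25;  σ√T = 0.1700
d₁ = [ln(130/120) + (0.054 − 0.047 + 0.34²/2)·0.25] / 0.1700 = [0.0800 + 0.0162] / 0.1700 = 0.5661 which rounds to 0.57
d₂ = d₁ − σ√T = 0.5661 − 0.1700 = 0.3961 which rounds to 0.40
e^(−qT) = e^(−0.047·0.25) = 0.9883;  e^(−rT) = e^(−0.054·0.25) = 0.9866
C = 130·0.9883·N(0.57) − 120·0.9866·N(0.40) = 130·0.9883·0.7157 − 120·0.9866·0.6554 = 91.9524 − 77.5941 = 14.3583

£14.36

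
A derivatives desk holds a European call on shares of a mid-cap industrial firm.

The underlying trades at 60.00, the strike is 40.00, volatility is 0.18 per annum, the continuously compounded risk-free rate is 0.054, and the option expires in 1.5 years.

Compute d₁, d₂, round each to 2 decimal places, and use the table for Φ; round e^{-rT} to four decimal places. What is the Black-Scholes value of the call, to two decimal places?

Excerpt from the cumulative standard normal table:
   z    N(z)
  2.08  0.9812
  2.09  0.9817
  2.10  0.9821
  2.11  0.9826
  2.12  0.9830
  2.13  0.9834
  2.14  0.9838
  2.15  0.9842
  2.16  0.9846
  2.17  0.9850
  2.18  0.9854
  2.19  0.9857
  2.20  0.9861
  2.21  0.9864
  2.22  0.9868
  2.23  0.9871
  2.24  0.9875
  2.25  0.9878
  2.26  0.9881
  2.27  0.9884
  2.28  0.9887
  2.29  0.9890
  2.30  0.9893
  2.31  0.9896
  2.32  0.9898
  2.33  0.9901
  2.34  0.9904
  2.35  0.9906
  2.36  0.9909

σ√T = 0.18·√1.5 = 0.2205
ln(S/K) + (r + σ²/2)T = ln(60/40) + (0.054 + 0.18²/2)·1.5 = 0.4055 + 0.1053 = 0.5108
d₁ = 0.5108 / 0.2205 = 2.3169 ⇒ 2.32
d₂ = d₁ − σ√T = 2.3169 − 0.2205 = 2.0964 ⇒ 2.10
exp(−rT) = exp(−0.054·1.5) = 0.9222
C = 60·N(2.32) − 40·0.9222·N(2.10) = 60·0.9898 − 40·0.9222·0.9821 = 59.3880 − 36.2277 = 23.1603

23.16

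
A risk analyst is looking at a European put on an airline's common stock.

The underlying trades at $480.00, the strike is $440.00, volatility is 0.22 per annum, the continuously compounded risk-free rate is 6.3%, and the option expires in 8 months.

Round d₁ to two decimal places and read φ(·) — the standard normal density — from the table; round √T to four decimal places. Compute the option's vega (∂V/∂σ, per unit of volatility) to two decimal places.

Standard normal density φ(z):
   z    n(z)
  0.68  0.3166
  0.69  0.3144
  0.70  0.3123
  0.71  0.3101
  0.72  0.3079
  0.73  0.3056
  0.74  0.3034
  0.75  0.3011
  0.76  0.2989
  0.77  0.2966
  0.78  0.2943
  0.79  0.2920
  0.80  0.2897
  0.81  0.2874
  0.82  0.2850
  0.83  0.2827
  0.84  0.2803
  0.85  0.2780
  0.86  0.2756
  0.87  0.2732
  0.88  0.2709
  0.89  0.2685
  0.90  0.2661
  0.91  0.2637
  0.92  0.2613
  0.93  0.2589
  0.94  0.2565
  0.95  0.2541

T = 0.6667;  σ√T = 0.1796
ln(S/K) + (r + σ²/2)T = ln(480/440) + (0.063 + 0.22²/2)·0.6667 = 0.0870 + 0.0581 = 0.1451
d₁ = 0.1451 / 0.1796 = 0.8080 which rounds to 0.81
√T = √0.6667 = 0.8165
φ(d₁) = φ(0.81) = 0.2874
vega = S·φ(d₁)·√T = 480·0.2874·0.8165 = 112.6378

112.64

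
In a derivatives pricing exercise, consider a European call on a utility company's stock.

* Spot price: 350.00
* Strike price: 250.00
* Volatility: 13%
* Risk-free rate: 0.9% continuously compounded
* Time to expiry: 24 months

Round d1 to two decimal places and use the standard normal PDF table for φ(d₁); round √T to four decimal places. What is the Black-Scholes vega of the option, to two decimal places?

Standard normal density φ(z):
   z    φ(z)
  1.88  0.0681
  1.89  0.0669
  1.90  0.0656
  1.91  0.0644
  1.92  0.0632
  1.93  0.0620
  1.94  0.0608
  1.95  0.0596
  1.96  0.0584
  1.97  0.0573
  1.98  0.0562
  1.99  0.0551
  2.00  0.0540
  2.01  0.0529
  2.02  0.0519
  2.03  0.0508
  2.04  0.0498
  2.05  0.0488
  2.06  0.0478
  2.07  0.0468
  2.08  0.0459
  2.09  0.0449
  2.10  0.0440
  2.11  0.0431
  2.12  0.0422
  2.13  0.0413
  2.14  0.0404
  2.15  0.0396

σ√T = 0.13 × 1.4142 = 0.1838
ln(S/K) + (r + σ²/2)T = ln(350/250) + (0.009 + 0.13²/2)·2 = 0.3365 + 0.0349 = 0.3714
d₁ = 0.3714 / 0.1838 = 2.0200 ≈ 2.02
√T = √2 = 1.4142
φ(d₁) = φ(2.02) = 0.0519
vega = S·φ(d₁)·√T = 350·0.0519·1.4142 = 25.6889
(Vega is the same for a European call and put with the same parameters.)

25.69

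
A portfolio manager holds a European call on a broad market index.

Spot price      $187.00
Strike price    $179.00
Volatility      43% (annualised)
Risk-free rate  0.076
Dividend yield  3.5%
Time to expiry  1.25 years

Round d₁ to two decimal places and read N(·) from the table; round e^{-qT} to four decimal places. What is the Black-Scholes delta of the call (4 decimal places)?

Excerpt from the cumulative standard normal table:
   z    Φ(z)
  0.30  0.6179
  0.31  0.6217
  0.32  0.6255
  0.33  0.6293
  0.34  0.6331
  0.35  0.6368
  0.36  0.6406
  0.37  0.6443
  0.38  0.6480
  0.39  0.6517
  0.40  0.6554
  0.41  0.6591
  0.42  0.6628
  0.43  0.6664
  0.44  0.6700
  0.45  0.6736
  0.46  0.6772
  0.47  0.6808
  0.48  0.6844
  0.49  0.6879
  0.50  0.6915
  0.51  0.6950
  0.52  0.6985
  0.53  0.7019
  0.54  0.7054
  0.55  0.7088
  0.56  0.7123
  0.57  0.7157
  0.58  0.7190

T = 1.25;  σ√T = 0.4808
d₁ = [ln(187/179) + (0.076 − 0.035 + ½·0.43²)·1.25] / (σ√T) = (0.0437 + 0.1668) / 0.4808 = 0.4379 which rounds to 0.44
N(d₁) = N(0.44) = 0.6700
Δ_call = exp(−qT)·N(d₁) = 0.9572·0.6700 = 0.6413

0.6413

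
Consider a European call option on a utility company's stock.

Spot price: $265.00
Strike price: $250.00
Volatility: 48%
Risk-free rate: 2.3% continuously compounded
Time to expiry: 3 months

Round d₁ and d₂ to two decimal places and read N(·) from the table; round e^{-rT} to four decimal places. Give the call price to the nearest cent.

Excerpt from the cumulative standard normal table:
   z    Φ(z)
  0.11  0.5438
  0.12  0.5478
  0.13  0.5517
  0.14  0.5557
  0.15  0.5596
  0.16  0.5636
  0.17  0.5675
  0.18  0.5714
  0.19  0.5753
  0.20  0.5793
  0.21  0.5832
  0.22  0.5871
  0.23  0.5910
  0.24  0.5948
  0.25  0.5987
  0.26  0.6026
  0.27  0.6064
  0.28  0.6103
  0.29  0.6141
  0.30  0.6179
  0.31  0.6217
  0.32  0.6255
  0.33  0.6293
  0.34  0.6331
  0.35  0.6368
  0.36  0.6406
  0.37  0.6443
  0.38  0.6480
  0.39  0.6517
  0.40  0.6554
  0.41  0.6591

$33.60

T = 0.25;  σ√T = 0.2400
d₁ = [ln(265/250) + (0.023 + ½·0.48²)·0.25] / (σ√T) = (0.0583 + 0.0345) / 0.2400 = 0.3867 which rounds to 0.39
d₂ = 0.3867 − 0.2400 = 0.1467 which rounds to 0.15
e^(−rT) = e^(−0.023·0.25) = 0.9943
C = 265·N(0.39) − 250·0.9943·N(0.15) = 265·0.6517 − 250·0.9943·0.5596 = 172.7005 − 139.1026 = 33.5979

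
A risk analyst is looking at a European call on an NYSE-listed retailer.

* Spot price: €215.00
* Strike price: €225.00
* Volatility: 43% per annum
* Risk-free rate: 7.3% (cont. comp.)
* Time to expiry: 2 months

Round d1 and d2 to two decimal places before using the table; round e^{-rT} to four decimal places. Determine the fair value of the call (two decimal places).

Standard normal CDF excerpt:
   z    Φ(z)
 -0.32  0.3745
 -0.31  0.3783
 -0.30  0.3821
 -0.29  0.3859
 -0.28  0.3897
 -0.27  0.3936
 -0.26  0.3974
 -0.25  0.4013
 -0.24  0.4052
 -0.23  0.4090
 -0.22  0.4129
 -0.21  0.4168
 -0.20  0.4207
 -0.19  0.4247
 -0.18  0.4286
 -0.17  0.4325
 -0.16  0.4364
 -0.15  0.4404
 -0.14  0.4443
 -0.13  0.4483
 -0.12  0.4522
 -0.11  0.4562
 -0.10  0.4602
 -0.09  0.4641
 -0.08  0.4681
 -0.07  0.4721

€12.32

T = 0.1667;  σ√T = 0.1755
d₁ = [ln(215/225) + (0.073 + ½·0.43²)·0.1667] / (σ√T) = (-0.0455 + 0.0276) / 0.1755 = -0.1019 ≈ -0.10
d₂ = -0.1019 − 0.1755 = -0.2774 ≈ -0.28
e^(−rT) = e^(−0.073·0.1667) = 0.9879
N(d₁) = N(-0.10) = 0.4602;  N(d₂) = N(-0.28) = 0.3897
C = 215·0.4602 − 225·0.9879·0.3897 = 98.9430 − 86.6215 = 12.3215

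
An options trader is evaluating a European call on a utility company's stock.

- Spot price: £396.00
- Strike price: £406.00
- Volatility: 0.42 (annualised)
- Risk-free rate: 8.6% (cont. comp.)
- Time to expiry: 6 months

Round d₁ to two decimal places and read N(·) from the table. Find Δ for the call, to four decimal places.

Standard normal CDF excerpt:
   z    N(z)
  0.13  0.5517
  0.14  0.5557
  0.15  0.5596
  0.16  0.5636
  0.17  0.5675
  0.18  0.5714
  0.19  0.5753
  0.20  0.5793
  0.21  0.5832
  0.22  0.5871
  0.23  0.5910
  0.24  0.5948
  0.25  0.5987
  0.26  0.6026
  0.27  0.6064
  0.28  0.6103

0.5832

T = 0.5;  σ√T = 0.2970
d₁ = [ln(396/406) + (0.086 + 0.42²/2)·0.5] / 0.2970 = [-0.0249 + 0.0871] / 0.2970 = 0.2093 which rounds to 0.21
N(d₁) = N(0.21) = 0.5832
Δ_call = N(d₁) = 0.5832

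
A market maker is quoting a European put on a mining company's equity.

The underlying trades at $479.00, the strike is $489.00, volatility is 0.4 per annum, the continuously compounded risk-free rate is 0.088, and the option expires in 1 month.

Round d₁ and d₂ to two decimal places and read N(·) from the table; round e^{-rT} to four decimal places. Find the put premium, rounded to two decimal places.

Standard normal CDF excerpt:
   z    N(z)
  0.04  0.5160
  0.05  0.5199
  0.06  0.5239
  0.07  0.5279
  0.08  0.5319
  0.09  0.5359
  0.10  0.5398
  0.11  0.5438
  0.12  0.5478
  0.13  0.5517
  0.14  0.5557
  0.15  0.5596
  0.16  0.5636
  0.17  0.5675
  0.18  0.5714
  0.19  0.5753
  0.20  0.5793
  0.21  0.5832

$24.53

σ√T = 0.4 × 0.2887 = 0.1155
ln(S/K) + (r + σ²/2)T = ln(479/489) + (0.088 + 0.4²/2)·0.08333 = -0.0207 + 0.0140 = -0.0067
d₁ = -0.0067 / 0.1155 = -0.0577 ≈ -0.06
d₂ = d₁ − σ√T = -0.0577 − 0.1155 = -0.1732 ≈ -0.17
exp(−rT) = exp(−0.088·0.08333) = 0.9927
N(−d₂) = N(0.17) = 0.5675;  N(−d₁) = N(0.06) = 0.5239
P = 489·0.9927·0.5675 − 479·0.5239 = 275.4817 − 250.9481 = 24.5336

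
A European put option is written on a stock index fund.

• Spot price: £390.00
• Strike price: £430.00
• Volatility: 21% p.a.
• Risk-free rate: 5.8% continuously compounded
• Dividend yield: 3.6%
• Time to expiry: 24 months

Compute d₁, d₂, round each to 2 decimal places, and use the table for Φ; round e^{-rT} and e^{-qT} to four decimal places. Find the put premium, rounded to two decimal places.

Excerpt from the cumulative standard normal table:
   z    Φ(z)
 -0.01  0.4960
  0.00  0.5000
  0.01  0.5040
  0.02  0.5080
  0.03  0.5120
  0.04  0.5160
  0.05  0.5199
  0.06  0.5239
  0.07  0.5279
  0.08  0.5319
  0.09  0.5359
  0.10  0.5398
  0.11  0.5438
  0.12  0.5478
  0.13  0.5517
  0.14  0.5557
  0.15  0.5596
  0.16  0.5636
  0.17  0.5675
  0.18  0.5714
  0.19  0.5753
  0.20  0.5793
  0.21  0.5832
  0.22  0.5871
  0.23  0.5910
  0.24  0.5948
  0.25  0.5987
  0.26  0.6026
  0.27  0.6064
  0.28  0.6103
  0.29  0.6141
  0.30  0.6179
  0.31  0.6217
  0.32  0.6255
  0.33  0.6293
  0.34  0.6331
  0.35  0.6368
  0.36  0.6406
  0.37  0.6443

T = 2;  σ√T = 0.2970
d₁ = [ln(390/430) + (0.058 − 0.036 + 0.21²/2)·2] / 0.2970 = [-0.0976 + 0.0881] / 0.2970 = -0.0321 → -0.03
d₂ = d₁ − σ√T = -0.0321 − 0.2970 = -0.3291 → -0.33
exp(−qT) = exp(−0.036·2) = 0.9305;  exp(−rT) = exp(−0.058·2) = 0.8905
N(−d₂) = N(0.33) = 0.6293;  N(−d₁) = N(0.03) = 0.5120
P = 430·0.8905·0.6293 − 390·0.9305·0.5120 = 240.9684 − 185.8022 = 55.1662

£55.17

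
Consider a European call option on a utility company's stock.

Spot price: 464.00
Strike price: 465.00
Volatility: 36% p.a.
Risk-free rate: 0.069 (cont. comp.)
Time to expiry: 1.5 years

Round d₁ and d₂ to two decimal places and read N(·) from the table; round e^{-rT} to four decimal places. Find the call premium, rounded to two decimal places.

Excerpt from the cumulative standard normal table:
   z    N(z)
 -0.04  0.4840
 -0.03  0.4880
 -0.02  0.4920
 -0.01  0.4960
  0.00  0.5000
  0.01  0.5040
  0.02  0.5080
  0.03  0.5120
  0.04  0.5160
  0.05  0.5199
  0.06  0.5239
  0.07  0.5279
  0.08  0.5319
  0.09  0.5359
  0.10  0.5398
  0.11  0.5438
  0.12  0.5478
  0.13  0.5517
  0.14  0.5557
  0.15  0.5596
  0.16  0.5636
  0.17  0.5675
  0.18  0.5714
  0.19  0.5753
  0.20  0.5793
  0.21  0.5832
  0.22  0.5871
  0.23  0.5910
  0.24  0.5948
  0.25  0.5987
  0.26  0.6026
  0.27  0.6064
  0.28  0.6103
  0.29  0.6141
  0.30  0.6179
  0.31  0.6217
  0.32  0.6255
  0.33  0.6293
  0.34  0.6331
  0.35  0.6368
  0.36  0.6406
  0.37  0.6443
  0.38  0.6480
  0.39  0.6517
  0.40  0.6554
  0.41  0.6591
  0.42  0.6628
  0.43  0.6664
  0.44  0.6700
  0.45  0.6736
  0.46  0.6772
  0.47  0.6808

σ√T = 0.36·√1.5 = 0.4409
d₁ = [ln(464/465) + (0.069 + ½·0.36²)·1.5] / (σ√T) = (-0.0022 + 0.2007) / 0.4409 = 0.4503 which rounds to 0.45
d₂ = 0.4503 − 0.4409 = 0.0094 which rounds to 0.01
exp(−rT) = exp(−0.069·1.5) = 0.9017
C = 464·N(0.45) − 465·0.9017·N(0.01) = 464·0.6736 − 465·0.9017·0.5040 = 312.5504 − 211.3224 = 101.2280

101.23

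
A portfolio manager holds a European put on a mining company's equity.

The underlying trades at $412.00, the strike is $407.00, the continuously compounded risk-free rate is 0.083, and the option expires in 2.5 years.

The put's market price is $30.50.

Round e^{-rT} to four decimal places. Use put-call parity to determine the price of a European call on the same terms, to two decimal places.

$111.77

exp(−rT) = exp(−0.083·2.5) = 0.8126
Put-call parity: C − P = S − K·e^(−rT) = 412 − 407·0.8126 = 412 − 330.7282 = 81.2718
C = P + (C − P) = 30.50 + (81.2718) = 111.7718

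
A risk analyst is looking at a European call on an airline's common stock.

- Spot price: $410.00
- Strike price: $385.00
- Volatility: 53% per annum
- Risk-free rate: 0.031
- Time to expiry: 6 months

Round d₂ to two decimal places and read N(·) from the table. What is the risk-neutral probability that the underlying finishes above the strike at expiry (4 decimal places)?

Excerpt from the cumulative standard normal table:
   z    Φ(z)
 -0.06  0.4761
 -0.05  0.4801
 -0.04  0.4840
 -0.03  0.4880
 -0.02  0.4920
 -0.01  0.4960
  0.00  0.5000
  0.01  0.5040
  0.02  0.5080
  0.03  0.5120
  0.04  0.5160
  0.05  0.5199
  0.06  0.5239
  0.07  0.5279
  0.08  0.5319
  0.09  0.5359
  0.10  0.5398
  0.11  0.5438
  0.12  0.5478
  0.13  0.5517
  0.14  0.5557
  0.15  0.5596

σ√T = 0.53·√0.5 = 0.3748
d₁ = [ln(410/385) + (0.031 + 0.53²/2)·0.5] / 0.3748 = [0.0629 + 0.0857] / 0.3748 = 0.3966 which rounds to 0.40
d₂ = d₁ − σ√T = 0.3966 − 0.3748 = 0.0219 which rounds to 0.02
Pr(exercise) under Q = N(d₂) = 0.5080

0.5080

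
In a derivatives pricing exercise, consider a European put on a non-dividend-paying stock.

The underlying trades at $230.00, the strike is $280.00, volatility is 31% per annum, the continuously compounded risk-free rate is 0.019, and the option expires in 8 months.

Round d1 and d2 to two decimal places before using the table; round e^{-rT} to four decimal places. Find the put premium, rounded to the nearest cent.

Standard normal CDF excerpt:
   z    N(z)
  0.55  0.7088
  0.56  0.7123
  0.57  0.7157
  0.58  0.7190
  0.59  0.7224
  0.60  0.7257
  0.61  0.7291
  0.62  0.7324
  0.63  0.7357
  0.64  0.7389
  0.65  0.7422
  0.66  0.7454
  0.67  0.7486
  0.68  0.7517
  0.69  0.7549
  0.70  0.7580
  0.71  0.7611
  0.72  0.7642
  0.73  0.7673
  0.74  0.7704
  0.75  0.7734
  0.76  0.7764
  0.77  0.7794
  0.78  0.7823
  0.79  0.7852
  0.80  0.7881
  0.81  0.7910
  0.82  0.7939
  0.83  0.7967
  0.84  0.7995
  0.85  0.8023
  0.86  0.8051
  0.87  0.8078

$54.90

T = 0.6667;  σ√T = 0.2531
ln(S/K) + (r + σ²/2)T = ln(230/280) + (0.019 + 0.31²/2)·0.6667 = -0.1967 + 0.0447 = -0.1520
d₁ = -0.1520 / 0.2531 = -0.6006 ≈ -0.60
d₂ = d₁ − σ√T = -0.6006 − 0.2531 = -0.8537 ≈ -0.85
e^(−rT) = e^(−0.019·0.6667) = 0.9874
P = 280·0.9874·N(0.85) − 230·N(0.60) = 280·0.9874·0.8023 − 230·0.7257 = 221.8135 − 166.9110 = 54.9025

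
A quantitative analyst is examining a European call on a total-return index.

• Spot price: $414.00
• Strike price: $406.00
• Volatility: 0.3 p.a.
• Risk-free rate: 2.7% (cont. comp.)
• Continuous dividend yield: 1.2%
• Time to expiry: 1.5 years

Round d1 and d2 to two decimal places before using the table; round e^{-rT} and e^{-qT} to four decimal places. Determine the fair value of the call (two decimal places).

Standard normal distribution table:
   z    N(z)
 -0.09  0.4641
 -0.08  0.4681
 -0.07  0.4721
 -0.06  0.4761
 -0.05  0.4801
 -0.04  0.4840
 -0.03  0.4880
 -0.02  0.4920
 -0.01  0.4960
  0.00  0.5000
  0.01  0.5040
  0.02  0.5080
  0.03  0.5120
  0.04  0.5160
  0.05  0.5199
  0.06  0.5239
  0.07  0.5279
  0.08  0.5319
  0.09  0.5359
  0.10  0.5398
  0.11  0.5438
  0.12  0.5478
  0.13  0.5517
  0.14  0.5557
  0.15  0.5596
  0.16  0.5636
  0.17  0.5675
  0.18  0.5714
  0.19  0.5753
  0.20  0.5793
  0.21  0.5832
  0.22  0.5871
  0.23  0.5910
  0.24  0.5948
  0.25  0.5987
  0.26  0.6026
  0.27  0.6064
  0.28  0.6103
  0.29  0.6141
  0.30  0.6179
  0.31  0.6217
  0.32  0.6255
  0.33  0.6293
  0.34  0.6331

$67.19

T = 1.5;  σ√T = 0.3674
d₁ = [ln(414/406) + (0.027 − 0.012 + 0.3²/2)·1.5] / 0.3674 = [0.0195 + 0.0900] / 0.3674 = 0.2981 which rounds to 0.30
d₂ = d₁ − σ√T = 0.2981 − 0.3674 = -0.0694 which rounds to -0.07
exp(−qT) = exp(−0.012·1.5) = 0.9822;  exp(−rT) = exp(−0.027·1.5) = 0.9603
N(d₁) = N(0.30) = 0.6179;  N(d₂) = N(-0.07) = 0.4721
C = 414·0.9822·0.6179 − 406·0.9603·0.4721 = 251.2572 − 184.0632 = 67.1940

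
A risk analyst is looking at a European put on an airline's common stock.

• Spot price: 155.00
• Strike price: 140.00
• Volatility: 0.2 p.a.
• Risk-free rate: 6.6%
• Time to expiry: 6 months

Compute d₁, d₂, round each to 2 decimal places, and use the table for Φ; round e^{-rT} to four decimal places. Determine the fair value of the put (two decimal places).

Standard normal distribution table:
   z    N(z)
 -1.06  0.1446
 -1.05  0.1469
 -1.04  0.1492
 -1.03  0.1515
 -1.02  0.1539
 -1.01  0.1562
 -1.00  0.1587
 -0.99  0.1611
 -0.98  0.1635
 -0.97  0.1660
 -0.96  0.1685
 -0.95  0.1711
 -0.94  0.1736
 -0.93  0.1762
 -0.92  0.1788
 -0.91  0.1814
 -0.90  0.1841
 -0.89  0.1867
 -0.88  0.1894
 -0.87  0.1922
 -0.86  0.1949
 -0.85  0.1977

1.80

σ√T = 0.2·√0.5 = 0.1414
d₁ = [ln(155/140) + (0.066 + 0.2²/2)·0.5] / 0.1414 = [0.1018 + 0.0430] / 0.1414 = 1.0238 ≈ 1.02
d₂ = d₁ − σ√T = 1.0238 − 0.1414 = 0.8823 ≈ 0.88
exp(−rT) = exp(−0.066·0.5) = 0.9675
N(−d₂) = N(-0.88) = 0.1894;  N(−d₁) = N(-1.02) = 0.1539
P = 140·0.9675·0.1894 − 155·0.1539 = 25.6542 − 23.8545 = 1.7997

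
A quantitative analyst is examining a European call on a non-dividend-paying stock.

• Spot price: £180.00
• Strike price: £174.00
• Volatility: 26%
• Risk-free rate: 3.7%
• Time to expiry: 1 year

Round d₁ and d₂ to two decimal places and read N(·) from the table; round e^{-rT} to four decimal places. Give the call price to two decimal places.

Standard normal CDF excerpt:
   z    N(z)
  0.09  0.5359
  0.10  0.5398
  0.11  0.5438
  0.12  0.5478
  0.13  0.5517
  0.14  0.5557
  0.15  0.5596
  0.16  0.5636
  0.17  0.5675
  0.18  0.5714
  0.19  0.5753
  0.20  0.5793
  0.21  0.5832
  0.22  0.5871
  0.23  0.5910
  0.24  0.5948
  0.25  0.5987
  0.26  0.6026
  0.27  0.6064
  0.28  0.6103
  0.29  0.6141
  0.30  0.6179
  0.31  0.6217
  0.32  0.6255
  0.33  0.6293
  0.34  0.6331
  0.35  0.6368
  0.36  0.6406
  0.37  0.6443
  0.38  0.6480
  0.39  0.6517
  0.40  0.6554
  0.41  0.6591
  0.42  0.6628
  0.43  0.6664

σ√T = 0.26·√1 = 0.2600
ln(S/K) + (r + σ²/2)T = ln(180/174) + (0.037 + 0.26²/2)·1 = 0.0339 + 0.0708 = 0.1047
d₁ = 0.1047 / 0.2600 = 0.4027 ≈ 0.40
d₂ = d₁ − σ√T = 0.4027 − 0.2600 = 0.1427 ≈ 0.14
exp(−rT) = exp(−0.037·1) = 0.9637
C = 180·N(0.40) − 174·0.9637·N(0.14) = 180·0.6554 − 174·0.9637·0.5557 = 117.9720 − 93.1819 = 24.7901

£24.79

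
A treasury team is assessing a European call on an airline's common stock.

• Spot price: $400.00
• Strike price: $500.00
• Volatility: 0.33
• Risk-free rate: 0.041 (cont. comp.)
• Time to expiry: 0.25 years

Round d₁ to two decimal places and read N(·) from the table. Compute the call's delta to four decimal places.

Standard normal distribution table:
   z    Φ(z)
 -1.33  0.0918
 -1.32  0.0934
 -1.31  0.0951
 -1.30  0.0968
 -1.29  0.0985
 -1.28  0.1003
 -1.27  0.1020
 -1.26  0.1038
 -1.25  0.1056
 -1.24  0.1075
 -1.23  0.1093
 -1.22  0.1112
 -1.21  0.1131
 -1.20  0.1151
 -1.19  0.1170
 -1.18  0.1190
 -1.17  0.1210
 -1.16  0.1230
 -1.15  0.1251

0.1131

σ√T = 0.33 × 0.5000 = 0.1650
d₁ = [ln(400/500) + (0.041 + ½·0.33²)·0.25] / (σ√T) = (-0.2231 + 0.0239) / 0.1650 = -1.2078 ⇒ -1.21
N(d₁) = N(-1.21) = 0.1131
Δ_call = N(d₁) = 0.1131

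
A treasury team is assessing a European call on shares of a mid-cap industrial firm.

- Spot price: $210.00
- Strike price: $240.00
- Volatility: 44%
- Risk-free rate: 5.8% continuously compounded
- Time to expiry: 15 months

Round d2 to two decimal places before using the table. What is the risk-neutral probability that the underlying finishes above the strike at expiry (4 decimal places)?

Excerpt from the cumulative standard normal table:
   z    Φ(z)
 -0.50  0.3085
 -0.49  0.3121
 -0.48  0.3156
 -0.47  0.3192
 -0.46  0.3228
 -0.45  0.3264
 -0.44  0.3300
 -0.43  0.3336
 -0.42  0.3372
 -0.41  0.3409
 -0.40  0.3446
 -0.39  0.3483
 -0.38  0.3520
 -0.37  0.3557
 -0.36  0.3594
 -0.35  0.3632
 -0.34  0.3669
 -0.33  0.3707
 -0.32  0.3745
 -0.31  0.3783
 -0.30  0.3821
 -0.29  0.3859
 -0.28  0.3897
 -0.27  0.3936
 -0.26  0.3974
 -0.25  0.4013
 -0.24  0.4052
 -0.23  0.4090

0.3557

σ√T = 0.44·√1.25 = 0.4919
d₁ = [ln(210/240) + (0.058 + 0.44²/2)·1.25] / 0.4919 = [-0.1335 + 0.1935] / 0.4919 = 0.1219 → 0.12
d₂ = d₁ − σ√T = 0.1219 − 0.4919 = -0.3700 → -0.37
Risk-neutral Pr[S_T > K] = N(d₂) = N(-0.37) = 0.3557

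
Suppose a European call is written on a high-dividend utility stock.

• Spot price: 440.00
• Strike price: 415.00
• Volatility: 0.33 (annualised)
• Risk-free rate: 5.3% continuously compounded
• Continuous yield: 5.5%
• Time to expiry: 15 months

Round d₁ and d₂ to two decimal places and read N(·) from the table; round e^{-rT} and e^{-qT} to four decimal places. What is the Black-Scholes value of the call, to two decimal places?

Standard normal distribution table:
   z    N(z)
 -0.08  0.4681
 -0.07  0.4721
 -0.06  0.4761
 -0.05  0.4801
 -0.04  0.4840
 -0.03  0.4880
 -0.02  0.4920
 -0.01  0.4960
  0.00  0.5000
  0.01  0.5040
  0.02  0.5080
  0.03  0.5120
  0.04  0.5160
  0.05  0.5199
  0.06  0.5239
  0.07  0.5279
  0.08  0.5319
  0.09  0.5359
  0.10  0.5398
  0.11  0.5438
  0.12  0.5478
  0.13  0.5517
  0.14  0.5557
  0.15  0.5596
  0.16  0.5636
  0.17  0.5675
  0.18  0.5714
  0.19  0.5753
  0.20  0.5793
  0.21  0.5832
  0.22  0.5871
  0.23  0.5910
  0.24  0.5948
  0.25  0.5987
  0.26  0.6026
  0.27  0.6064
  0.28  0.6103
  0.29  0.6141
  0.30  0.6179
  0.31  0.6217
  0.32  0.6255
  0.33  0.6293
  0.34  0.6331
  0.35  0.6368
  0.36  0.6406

T = 1.25;  σ√T = 0.3690
d₁ = [ln(440/415) + (0.053 − 0.055 + ½·0.33²)·1.25] / (σ√T) = (0.0585 + 0.0656) / 0.3690 = 0.3362 → 0.34
d₂ = 0.3362 − 0.3690 = -0.0327 → -0.03
exp(−qT) = exp(−0.055·1.25) = 0.9336;  exp(−rT) = exp(−0.053·1.25) = 0.9359
N(d₁) = N(0.34) = 0.6331;  N(d₂) = N(-0.03) = 0.4880
C = 440·0.9336·0.6331 − 415·0.9359·0.4880 = 260.0674 − 189.5385 = 70.5289

70.53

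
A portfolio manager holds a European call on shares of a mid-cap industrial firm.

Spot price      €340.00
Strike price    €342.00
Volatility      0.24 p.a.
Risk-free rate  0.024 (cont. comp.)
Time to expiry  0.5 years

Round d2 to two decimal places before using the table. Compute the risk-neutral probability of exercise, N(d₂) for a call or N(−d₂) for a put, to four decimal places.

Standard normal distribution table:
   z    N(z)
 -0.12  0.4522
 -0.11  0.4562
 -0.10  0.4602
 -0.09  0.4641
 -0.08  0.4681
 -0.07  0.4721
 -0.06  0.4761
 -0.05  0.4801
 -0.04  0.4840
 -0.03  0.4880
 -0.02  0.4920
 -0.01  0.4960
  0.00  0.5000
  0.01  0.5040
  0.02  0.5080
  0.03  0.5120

0.4801

T = 0.5;  σ√T = 0.1697
d₁ = [ln(340/342) + (0.024 + 0.24²/2)·0.5] / 0.1697 = [-0.0059 + 0.0264] / 0.1697 = 0.1210 → 0.12
d₂ = d₁ − σ√T = 0.1210 − 0.1697 = -0.0487 → -0.05
Risk-neutral Pr[S_T > K] = N(d₂) = N(-0.05) = 0.4801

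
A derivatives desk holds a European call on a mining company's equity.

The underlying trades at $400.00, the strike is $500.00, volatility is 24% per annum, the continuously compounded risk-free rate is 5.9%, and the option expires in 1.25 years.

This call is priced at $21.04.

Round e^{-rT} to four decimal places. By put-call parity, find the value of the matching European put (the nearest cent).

$85.49

exp(−rT) = exp(−0.059·1.25) = 0.9289
Put-call parity: C − P = S − K·e^(−rT) = 400 − 500·0.9289 = 400 − 464.4500 = -64.4500
P = C − (C − P) = 21.04 − (-64.4500) = 85.4900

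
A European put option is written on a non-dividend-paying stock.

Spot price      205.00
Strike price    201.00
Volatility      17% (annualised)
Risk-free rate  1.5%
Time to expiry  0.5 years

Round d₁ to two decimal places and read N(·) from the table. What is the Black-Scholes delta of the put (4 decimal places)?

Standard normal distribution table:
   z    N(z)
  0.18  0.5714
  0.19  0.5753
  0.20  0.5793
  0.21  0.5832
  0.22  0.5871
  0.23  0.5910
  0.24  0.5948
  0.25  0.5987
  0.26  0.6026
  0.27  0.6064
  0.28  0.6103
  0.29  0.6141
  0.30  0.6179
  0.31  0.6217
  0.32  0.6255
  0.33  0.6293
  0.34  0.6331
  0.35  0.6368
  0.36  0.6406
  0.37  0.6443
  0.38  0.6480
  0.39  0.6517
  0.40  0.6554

-0.3859

T = 0.5;  σ√T = 0.1202
d₁ = [ln(205/201) + (0.015 + 0.17²/2)·0.5] / 0.1202 = [0.0197 + 0.0147] / 0.1202 = 0.2864 ≈ 0.29
N(d₁) = N(0.29) = 0.6141
Δ_put = N(d₁) − 1 = 0.6141 − 1 = -0.3859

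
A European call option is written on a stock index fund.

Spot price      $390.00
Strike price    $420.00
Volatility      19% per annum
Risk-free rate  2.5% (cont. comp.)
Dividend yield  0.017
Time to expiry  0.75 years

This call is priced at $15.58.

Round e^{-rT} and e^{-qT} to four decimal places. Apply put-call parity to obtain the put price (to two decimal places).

$42.72

e^(−qT) = e^(−0.017·0.75) = 0.9873;  e^(−rT) = e^(−0.025·0.75) = 0.9814
Put-call parity: C − P = S·e^(−qT) − K·e^(−rT) = 390·0.9873 − 420·0.9814 = 385.0470 − 412.1880 = -27.1410
P = C − (C − P) = 15.58 − (-27.1410) = 42.7210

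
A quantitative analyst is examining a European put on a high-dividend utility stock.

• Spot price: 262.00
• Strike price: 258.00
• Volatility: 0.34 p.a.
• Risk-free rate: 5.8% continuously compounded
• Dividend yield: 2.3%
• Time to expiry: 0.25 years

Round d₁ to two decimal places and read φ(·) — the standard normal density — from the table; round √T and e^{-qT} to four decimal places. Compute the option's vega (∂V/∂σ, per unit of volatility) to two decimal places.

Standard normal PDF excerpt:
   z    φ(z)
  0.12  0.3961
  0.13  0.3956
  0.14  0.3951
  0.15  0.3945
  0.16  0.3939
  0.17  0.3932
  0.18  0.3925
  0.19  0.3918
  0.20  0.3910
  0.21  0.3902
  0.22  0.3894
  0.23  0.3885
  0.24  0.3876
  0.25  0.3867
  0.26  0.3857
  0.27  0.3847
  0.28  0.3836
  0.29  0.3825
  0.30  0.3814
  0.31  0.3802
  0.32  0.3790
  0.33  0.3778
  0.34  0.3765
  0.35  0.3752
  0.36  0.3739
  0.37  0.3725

σ√T = 0.34 × 0.5000 = 0.1700
d₁ = [ln(262/258) + (0.058 − 0.023 + ½·0.34²)·0.25] / (σ√T) = (0.0154 + 0.0232) / 0.1700 = 0.2270 → 0.23
√T = √0.25 = 0.5000
φ(d₁) = φ(0.23) = 0.3885
e^(−qT) = e^(−0.023·0.25) = 0.9943
vega = S·e^(−qT)·φ(d₁)·√T = 262·0.9943·0.3885·0.5000 = 50.6034

50.60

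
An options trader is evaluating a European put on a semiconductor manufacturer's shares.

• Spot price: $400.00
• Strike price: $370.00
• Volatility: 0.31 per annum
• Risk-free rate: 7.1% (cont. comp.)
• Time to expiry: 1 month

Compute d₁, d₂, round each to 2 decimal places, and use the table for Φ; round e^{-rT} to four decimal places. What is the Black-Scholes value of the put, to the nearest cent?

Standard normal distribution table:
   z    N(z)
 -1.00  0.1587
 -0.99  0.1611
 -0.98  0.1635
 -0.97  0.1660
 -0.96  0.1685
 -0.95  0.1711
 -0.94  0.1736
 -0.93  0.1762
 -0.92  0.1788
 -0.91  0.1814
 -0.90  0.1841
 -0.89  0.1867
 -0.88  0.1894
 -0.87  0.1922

T = 0.08333;  σ√T = 0.0895
d₁ = [ln(400/370) + (0.071 + 0.31²/2)·0.08333] / 0.0895 = [0.0780 + 0.0099] / 0.0895 = 0.9820 which rounds to 0.98
d₂ = d₁ − σ√T = 0.9820 − 0.0895 = 0.8926 which rounds to 0.89
e^(−rT) = e^(−0.071·0.08333) = 0.9941
N(−d₂) = N(-0.89) = 0.1867;  N(−d₁) = N(-0.98) = 0.1635
P = 370·0.9941·0.1867 − 400·0.1635 = 68.6714 − 65.4000 = 3.2714

$3.27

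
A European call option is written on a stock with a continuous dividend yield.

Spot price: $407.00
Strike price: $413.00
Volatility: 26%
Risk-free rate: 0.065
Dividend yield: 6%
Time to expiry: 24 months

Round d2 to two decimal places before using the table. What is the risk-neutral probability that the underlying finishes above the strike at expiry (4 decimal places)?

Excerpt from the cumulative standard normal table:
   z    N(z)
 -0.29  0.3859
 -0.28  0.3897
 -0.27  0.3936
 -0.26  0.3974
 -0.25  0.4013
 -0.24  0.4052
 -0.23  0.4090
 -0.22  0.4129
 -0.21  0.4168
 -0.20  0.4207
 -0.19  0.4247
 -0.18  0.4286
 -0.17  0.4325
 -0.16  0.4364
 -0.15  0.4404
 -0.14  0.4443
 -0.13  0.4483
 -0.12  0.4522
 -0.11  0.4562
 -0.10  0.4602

σ√T = 0.26·√2 = 0.3677
d₁ = [ln(407/413) + (0.065 − 0.06 + 0.26²/2)·2] / 0.3677 = [-0.0146 + 0.0776] / 0.3677 = 0.1712 → 0.17
d₂ = d₁ − σ√T = 0.1712 − 0.3677 = -0.1965 → -0.20
Risk-neutral Pr[S_T > K] = N(d₂) = N(-0.20) = 0.4207

0.4207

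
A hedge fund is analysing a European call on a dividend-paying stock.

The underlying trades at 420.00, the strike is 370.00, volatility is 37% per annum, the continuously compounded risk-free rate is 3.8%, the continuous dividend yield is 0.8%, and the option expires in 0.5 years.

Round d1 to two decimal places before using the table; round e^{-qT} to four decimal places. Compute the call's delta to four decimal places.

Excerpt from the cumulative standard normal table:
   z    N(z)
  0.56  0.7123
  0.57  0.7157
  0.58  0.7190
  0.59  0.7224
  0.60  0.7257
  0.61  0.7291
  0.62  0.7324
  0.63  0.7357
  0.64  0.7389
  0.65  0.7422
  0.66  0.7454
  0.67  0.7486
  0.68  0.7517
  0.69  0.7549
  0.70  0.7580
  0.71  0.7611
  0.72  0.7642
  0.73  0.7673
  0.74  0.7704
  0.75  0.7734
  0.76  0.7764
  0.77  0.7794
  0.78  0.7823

0.7456

σ√T = 0.37·√0.5 = 0.2616
ln(S/K) + (r − q + σ²/2)T = ln(420/370) + (0.038 − 0.008 + 0.37²/2)·0.5 = 0.1268 + 0.0492 = 0.1760
d₁ = 0.1760 / 0.2616 = 0.6726 → 0.67
N(d₁) = N(0.67) = 0.7486
Δ_call = e^(−qT)·N(d₁) = 0.9960·0.7486 = 0.7456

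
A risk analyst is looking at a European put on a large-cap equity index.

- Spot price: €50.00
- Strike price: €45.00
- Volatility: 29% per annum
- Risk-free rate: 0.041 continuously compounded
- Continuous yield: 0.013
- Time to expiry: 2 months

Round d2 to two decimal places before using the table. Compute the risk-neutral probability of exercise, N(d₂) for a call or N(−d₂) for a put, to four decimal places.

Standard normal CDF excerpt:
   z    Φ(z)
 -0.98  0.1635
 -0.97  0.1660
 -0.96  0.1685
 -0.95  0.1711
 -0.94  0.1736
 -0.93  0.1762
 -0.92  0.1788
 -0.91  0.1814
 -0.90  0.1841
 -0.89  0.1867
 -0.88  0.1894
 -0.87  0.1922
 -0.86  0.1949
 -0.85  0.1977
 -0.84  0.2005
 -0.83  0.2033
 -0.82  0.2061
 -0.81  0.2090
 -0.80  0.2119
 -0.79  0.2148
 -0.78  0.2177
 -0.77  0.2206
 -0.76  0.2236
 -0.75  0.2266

0.1922

σ√T = 0.29·√0.1667 = 0.1184
ln(S/K) + (r − q + σ²/2)T = ln(50/45) + (0.041 − 0.013 + 0.29²/2)·0.1667 = 0.1054 + 0.0117 = 0.1170
d₁ = 0.1170 / 0.1184 = 0.9885 ≈ 0.99
d₂ = d₁ − σ√T = 0.9885 − 0.1184 = 0.8702 ≈ 0.87
Risk-neutral Pr[S_T < K] = N(−d₂) = N(-0.87) = 0.1922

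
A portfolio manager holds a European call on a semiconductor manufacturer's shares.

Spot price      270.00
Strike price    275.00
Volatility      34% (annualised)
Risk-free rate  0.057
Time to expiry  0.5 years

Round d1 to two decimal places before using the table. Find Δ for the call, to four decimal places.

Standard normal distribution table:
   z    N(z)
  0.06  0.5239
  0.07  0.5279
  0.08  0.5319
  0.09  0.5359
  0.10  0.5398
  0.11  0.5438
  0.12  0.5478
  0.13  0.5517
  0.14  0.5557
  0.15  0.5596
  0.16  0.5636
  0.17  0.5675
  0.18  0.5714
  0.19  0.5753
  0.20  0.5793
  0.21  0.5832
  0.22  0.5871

0.5636

σ√T = 0.34·√0.5 = 0.2404
ln(S/K) + (r + σ²/2)T = ln(270/275) + (0.057 + 0.34²/2)·0.5 = -0.0183 + 0.0574 = 0.0391
d₁ = 0.0391 / 0.2404 = 0.1624 → 0.16
N(d₁) = N(0.16) = 0.5636
Δ_call = N(d₁) = 0.5636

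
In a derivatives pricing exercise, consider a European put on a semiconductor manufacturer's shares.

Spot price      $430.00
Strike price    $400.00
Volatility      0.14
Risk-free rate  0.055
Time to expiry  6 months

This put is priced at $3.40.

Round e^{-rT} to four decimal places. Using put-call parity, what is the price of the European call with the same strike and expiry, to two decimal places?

e^(−rT) = e^(−0.055·0.5) = 0.9729
Put-call parity: C − P = S − K·e^(−rT) = 430 − 400·0.9729 = 430 − 389.1600 = 40.8400
C = P + (C − P) = 3.40 + (40.8400) = 44.2400

$44.24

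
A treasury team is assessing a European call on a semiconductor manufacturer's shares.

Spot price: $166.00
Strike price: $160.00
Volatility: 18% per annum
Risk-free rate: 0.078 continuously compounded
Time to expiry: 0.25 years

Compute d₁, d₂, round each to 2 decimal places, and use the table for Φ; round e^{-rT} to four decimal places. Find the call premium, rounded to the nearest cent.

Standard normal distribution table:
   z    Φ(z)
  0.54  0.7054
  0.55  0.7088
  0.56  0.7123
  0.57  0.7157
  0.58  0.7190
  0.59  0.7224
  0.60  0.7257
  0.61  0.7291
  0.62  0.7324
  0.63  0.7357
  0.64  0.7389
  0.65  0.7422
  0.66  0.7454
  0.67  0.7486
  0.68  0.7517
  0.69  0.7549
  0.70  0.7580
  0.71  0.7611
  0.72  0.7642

σ√T = 0.18 × 0.5000 = 0.0900
d₁ = [ln(166/160) + (0.078 + ½·0.18²)·0.25] / (σ√T) = (0.0368 + 0.0236) / 0.0900 = 0.6707 ≈ 0.67
d₂ = 0.6707 − 0.0900 = 0.5807 ≈ 0.58
exp(−rT) = exp(−0.078·0.25) = 0.9807
N(d₁) = N(0.67) = 0.7486;  N(d₂) = N(0.58) = 0.7190
C = 166·0.7486 − 160·0.9807·0.7190 = 124.2676 − 112.8197 = 11.4479

$11.45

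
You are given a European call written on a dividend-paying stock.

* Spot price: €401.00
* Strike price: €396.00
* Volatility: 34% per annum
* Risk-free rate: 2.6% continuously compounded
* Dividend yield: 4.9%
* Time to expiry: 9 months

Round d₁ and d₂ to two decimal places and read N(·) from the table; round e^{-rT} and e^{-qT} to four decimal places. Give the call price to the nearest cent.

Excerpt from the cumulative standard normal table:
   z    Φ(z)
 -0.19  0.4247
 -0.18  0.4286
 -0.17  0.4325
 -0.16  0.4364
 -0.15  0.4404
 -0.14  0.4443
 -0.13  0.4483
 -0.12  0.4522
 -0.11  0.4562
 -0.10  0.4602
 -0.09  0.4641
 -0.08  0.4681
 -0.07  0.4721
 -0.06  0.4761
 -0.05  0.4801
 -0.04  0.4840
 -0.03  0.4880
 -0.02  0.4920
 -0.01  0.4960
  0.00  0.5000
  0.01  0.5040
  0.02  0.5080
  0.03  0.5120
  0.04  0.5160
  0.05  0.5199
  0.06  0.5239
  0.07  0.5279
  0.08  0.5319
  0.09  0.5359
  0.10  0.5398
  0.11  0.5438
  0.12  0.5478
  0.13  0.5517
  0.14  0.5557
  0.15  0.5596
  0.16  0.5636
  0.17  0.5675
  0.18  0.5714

€43.77

T = 0.75;  σ√T = 0.2944
d₁ = [ln(401/396) + (0.026 − 0.049 + 0.34²/2)·0.75] / 0.2944 = [0.0125 + 0.0261] / 0.2944 = 0.1313 which rounds to 0.13
d₂ = d₁ − σ√T = 0.1313 − 0.2944 = -0.1632 which rounds to -0.16
e^(−qT) = e^(−0.049·0.75) = 0.9639;  e^(−rT) = e^(−0.026·0.75) = 0.9807
N(d₁) = N(0.13) = 0.5517;  N(d₂) = N(-0.16) = 0.4364
C = 401·0.9639·0.5517 − 396·0.9807·0.4364 = 213.2452 − 169.4791 = 43.7662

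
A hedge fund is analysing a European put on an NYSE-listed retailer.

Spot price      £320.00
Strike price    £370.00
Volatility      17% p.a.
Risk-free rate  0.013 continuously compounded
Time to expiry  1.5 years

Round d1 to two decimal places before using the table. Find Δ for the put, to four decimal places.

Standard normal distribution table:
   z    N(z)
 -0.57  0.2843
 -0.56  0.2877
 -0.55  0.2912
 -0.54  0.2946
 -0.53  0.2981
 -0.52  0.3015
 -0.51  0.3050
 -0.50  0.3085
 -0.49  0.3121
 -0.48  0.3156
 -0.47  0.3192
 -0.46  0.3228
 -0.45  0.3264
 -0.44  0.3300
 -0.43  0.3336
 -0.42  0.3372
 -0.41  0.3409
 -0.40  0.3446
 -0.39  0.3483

-0.6915

σ√T = 0.17 × 1.2247 = 0.2082
ln(S/K) + (r + σ²/2)T = ln(320/370) + (0.013 + 0.17²/2)·1.5 = -0.1452 + 0.0412 = -0.1040
d₁ = -0.1040 / 0.2082 = -0.4995 → -0.50
N(d₁) = N(-0.50) = 0.3085
Δ_put = N(d₁) − 1 = 0.3085 − 1 = -0.6915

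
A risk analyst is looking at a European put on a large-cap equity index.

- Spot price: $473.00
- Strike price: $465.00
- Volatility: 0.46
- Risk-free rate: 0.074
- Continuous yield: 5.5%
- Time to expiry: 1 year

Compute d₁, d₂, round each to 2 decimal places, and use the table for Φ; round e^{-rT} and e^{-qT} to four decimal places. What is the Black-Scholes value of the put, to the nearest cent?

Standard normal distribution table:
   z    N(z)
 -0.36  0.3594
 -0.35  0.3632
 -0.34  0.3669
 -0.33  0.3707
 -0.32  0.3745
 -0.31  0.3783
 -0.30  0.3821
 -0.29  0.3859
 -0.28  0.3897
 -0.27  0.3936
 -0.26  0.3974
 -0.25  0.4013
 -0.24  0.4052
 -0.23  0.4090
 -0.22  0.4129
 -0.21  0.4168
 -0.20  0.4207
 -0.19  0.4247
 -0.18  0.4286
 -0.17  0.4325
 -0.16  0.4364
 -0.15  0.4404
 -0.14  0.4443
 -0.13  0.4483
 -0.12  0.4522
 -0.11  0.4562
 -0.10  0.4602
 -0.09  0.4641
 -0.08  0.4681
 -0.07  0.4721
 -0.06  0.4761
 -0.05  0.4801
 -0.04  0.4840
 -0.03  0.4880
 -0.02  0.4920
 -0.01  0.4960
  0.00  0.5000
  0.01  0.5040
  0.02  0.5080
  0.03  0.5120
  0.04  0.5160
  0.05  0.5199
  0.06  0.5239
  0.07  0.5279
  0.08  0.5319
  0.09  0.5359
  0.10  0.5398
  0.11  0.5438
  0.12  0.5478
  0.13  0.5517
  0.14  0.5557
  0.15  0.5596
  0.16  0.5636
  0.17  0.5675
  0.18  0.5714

σ√T = 0.46 × 1.0000 = 0.4600
d₁ = [ln(473/465) + (0.074 − 0.055 + ½·0.46²)·1] / (σ√T) = (0.0171 + 0.1248) / 0.4600 = 0.3084 which rounds to 0.31
d₂ = 0.3084 − 0.4600 = -0.1516 which rounds to -0.15
e^(−qT) = e^(−0.055·1) = 0.9465;  e^(−rT) = e^(−0.074·1) = 0.9287
N(−d₂) = N(0.15) = 0.5596;  N(−d₁) = N(-0.31) = 0.3783
P = 465·0.9287·0.5596 − 473·0.9465·0.3783 = 241.6607 − 169.3628 = 72.2979

$72.30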